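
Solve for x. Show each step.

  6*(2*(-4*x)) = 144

Step 1. [6*(2*(-4*x)) = 144] 6 out front; divide by 6. So div: 2*(-4*x) = 24.
Step 2. [2*(-4*x) = 24] LHS = 2·(…); ÷2 both sides. So div: -4*x = 12.
Step 3. [-4*x = 12] -4 out front; divide by -4. So div: x = -3.

Answer: x ∈ {-3}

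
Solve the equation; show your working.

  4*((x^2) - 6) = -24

Step 1. [4*((x^2) - 6) = -24] leading coefficient 4: divide by 4. So div: (x^2) - 6 = -6.
Step 2. [(x^2) - 6 = -6] -6 is outermost — add 6 both sides. So sub: x^2 = 0.
Step 3. [x^2 = 0] LHS squared, RHS 0 ≥ 0: apply √ (±). So sqrt: x = 0.

Answer: x ∈ {0}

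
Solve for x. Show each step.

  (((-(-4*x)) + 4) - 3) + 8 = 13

Step 1. [(((-(-4*x)) + 4) - 3) + 8 = 13] subtract 8: x sits inside (… + 8), so sub: ((-(-4*x)) + 4) - 3 = 5.
Step 2. [((-(-4*x)) + 4) - 3 = 5] peel the -3: add 3 from each side, so sub: (-(-4*x)) + 4 = 8.
Step 3. [(-(-4*x)) + 4 = 8] 4 comes off first (subtract 4), so sub: -(-4*x) = 4.
Step 4. [-(-4*x) = 4] LHS negated; negate both sides. So neg: -4*x = -4.
Step 5. [-4*x = -4] LHS = -4·(…); ÷-4 both sides, so div: x = 1.

Answer: x ∈ {1}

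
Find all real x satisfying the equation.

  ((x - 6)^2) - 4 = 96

Step 1. [((x - 6)^2) - 4 = 96] the outer -4 inverts by adding 4 ⇒ sub: (x - 6)^2 = 100.
Step 2. [(x - 6)^2 = 100] LHS squared, RHS 100 ≥ 0: apply √ (±). So sqrt: x - 6 = 10 or -10.
Step 3. [x - 6 = 10 or -10] -6 is outermost — add 6 both sides. So sub: x = 16 or -4.

Answer: x ∈ {-4, 16}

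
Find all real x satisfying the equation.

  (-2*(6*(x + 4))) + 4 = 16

Step 1. [(-2*(6*(x + 4))) + 4 = 16] 4 comes off first (subtract 4), so sub: -2*(6*(x + 4)) = 12.
Step 2. [-2*(6*(x + 4)) = 12] -2·(inner) — divide through by -2 ⇒ div: 6*(x + 4) = -6.
Step 3. [6*(x + 4) = -6] leading coefficient 6: divide by 6. So div: x + 4 = -1.
Step 4. [x + 4 = -1] subtract 4: x sits inside (… + 4), so sub: x = -5.

Answer: x ∈ {-5}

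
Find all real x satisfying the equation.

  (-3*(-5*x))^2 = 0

Step 1. [(-3*(-5*x))^2 = 0] LHS squared, RHS 0 ≥ 0: apply √ (±) ⇒ sqrt: -3*(-5*x) = 0.
Step 2. [-3*(-5*x) = 0] -3 out front; divide by -3. So div: -5*x = 0.
Step 3. [-5*x = 0] leading coefficient -5: divide by -5. So div: x = 0.

Answer: x ∈ {0}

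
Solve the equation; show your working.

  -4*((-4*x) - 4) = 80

Step 1. [-4*((-4*x) - 4) = 80] divide by the outer -4 ⇒ div: (-4*x) - 4 = -20.
Step 2. [(-4*x) - 4 = -20] the outer -4 inverts by adding 4. So sub: -4*x = -16.
Step 3. [-4*x = -16] -4·(inner) — divide through by -4, so div: x = 4.

Answer: x ∈ {4}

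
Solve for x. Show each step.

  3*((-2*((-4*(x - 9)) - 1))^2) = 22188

Step 1. [3*((-2*((-4*(x - 9)) - 1))^2) = 22188] 3·(inner) — divide through by 3 ⇒ div: (-2*((-4*(x - 9)) - 1))^2 = 7396.
Step 2. [(-2*((-4*(x - 9)) - 1))^2 = 7396] 7396 ≥ 0, LHS is (·)² — take ±√, so sqrt: -2*((-4*(x - 9)) - 1) = 86 or -86.
Step 3. [-2*((-4*(x - 9)) - 1) = 86 or -86] -2·(inner) — divide through by -2. So div: (-4*(x - 9)) - 1 = -43 or 43.
Step 4. [(-4*(x - 9)) - 1 = -43 or 43] the outer -1 inverts by adding 1. So sub: -4*(x - 9) = -42 or 44.
Step 5. [-4*(x - 9) = -42 or 44] -4·(inner) — divide through by -4, so div: x - 9 = 21/2 or -11.
Step 6. [x - 9 = 21/2 or -11] -9 is outermost — add 9 both sides, so sub: x = 39/2 or -2.

Answer: x ∈ {-2, 39/2}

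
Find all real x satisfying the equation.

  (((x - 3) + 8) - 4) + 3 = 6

Step 1. [(((x - 3) + 8) - 4) + 3 = 6] peel the +3: subtract 3 from each side, so sub: ((x - 3) + 8) - 4 = 3.
Step 2. [((x - 3) + 8) - 4 = 3] add 4: x sits inside (… - 4), so sub: (x - 3) + 8 = 7.
Step 3. [(x - 3) + 8 = 7] the outer +8 inverts by subtracting 8. So sub: x - 3 = -1.
Step 4. [x - 3 = -1] -3 is outermost — add 3 both sides ⇒ sub: x = 2.

Answer: x ∈ {2}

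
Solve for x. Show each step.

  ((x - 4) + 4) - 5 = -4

Step 1. [((x - 4) + 4) - 5 = -4] 5 comes off first (add 5). So sub: (x - 4) + 4 = 1.
Step 2. [(x - 4) + 4 = 1] the outer +4 inverts by subtracting 4. So sub: x - 4 = -3.
Step 3. [x - 4 = -3] add 4: x sits inside (… - 4), so sub: x = 1.

Answer: x ∈ {1}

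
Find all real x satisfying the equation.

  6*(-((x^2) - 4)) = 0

Step 1. [6*(-((x^2) - 4)) = 0] leading coefficient 6: divide by 6, so div: -((x^2) - 4) = 0.
Step 2. [-((x^2) - 4) = 0] leading − — multiply by −1, so neg: (x^2) - 4 = 0.
Step 3. [(x^2) - 4 = 0] 4 comes off first (add 4). So sub: x^2 = 4.
Step 4. [x^2 = 4] √ both sides: 4 ≥ 0 gives two branches, so sqrt: x = 2 or -2.

Answer: x ∈ {-2, 2}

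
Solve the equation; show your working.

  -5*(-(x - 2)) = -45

Step 1. [-5*(-(x - 2)) = -45] divide by the outer -5. So div: -(x - 2) = 9.
Step 2. [-(x - 2) = 9] leading − — multiply by −1 ⇒ neg: x - 2 = -9.
Step 3. [x - 2 = -9] 2 comes off first (add 2) ⇒ sub: x = -7.

Answer: x ∈ {-7}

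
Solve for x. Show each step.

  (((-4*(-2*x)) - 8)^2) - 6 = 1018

Step 1. [(((-4*(-2*x)) - 8)^2) - 6 = 1018] add 6: x sits inside (… - 6), so sub: ((-4*(-2*x)) - 8)^2 = 1024.
Step 2. [((-4*(-2*x)) - 8)^2 = 1024] 1024 ≥ 0, LHS is (·)² — take ±√ ⇒ sqrt: (-4*(-2*x)) - 8 = 32 or -32.
Step 3. [(-4*(-2*x)) - 8 = 32 or -32] -4 | LHS and -4 | 32 or -32: pull -4 out ⇒ factor: (-2*x) + 2 = -8 or 8.
Step 4. [(-2*x) + 2 = -8 or 8] -2 | LHS and -2 | -8 or 8: pull -2 out. So factor: x - 1 = 4 or -4.
Step 5. [x - 1 = 4 or -4] 1 comes off first (add 1) ⇒ sub: x = 5 or -3.

Answer: x ∈ {-3, 5}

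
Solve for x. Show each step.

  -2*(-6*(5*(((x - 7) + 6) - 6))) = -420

Step 1. [-2*(-6*(5*(((x - 7) + 6) - 6))) = -420] LHS = -2·(…); ÷-2 both sides ⇒ div: -6*(5*(((x - 7) + 6) - 6)) = 210.
Step 2. [-6*(5*(((x - 7) + 6) - 6)) = 210] divide by the outer -6, so div: 5*(((x - 7) + 6) - 6) = -35.
Step 3. [5*(((x - 7) + 6) - 6) = -35] 5 out front; divide by 5. So div: ((x - 7) + 6) - 6 = -7.
Step 4. [((x - 7) + 6) - 6 = -7] peel the -6: add 6 from each side, so sub: (x - 7) + 6 = -1.
Step 5. [(x - 7) + 6 = -1] subtract 6: x sits inside (… + 6), so sub: x - 7 = -7.
Step 6. [x - 7 = -7] add 7: x sits inside (… - 7). So sub: x = 0.

Answer: x ∈ {0}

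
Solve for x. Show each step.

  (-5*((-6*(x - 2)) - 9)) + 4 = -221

Step 1. [(-5*((-6*(x - 2)) - 9)) + 4 = -221] subtract 4: x sits inside (… + 4) ⇒ sub: -5*((-6*(x - 2)) - 9) = -225.
Step 2. [-5*((-6*(x - 2)) - 9) = -225] -5·(inner) — divide through by -5, so div: (-6*(x - 2)) - 9 = 45.
Step 3. [(-6*(x - 2)) - 9 = 45] peel the -9: add 9 from each side ⇒ sub: -6*(x - 2) = 54.
Step 4. [-6*(x - 2) = 54] leading coefficient -6: divide by -6 ⇒ div: x - 2 = -9.
Step 5. [x - 2 = -9] 2 comes off first (add 2) ⇒ sub: x = -7.

Answer: x ∈ {-7}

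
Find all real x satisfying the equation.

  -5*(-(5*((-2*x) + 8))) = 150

Step 1. [-5*(-(5*((-2*x) + 8))) = 150] -5·(inner) — divide through by -5, so div: -(5*((-2*x) + 8)) = -30.
Step 2. [-(5*((-2*x) + 8)) = -30] flip signs both sides ⇒ neg: 5*((-2*x) + 8) = 30.
Step 3. [5*((-2*x) + 8) = 30] leading coefficient 5: divide by 5, so div: (-2*x) + 8 = 6.
Step 4. [(-2*x) + 8 = 6] common factor -2 (LHS and 6) — divide through ⇒ factor: x - 4 = -3.
Step 5. [x - 4 = -3] add 4: x sits inside (… - 4), so sub: x = 1.

Answer: x ∈ {1}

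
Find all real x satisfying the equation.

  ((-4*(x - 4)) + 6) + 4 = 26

Step 1. [((-4*(x - 4)) + 6) + 4 = 26] peel the +4: subtract 4 from each side, so sub: (-4*(x - 4)) + 6 = 22.
Step 2. [(-4*(x - 4)) + 6 = 22] 6 comes off first (subtract 6). So sub: -4*(x - 4) = 16.
Step 3. [-4*(x - 4) = 16] LHS = -4·(…); ÷-4 both sides ⇒ div: x - 4 = -4.
Step 4. [x - 4 = -4] -4 is outermost — add 4 both sides. So sub: x = 0.

Answer: x ∈ {0}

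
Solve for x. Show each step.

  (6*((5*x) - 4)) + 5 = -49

Step 1. [(6*((5*x) - 4)) + 5 = -49] peel the +5: subtract 5 from each side ⇒ sub: 6*((5*x) - 4) = -54.
Step 2. [6*((5*x) - 4) = -54] 6 out front; divide by 6, so div: (5*x) - 4 = -9.
Step 3. [(5*x) - 4 = -9] the outer -4 inverts by adding 4. So sub: 5*x = -5.
Step 4. [5*x = -5] 5 out front; divide by 5. So div: x = -1.

Answer: x ∈ {-1}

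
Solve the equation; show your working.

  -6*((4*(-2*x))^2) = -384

Step 1. [-6*((4*(-2*x))^2) = -384] LHS = -6·(…); ÷-6 both sides ⇒ div: (4*(-2*x))^2 = 64.
Step 2. [(4*(-2*x))^2 = 64] √ both sides: 64 ≥ 0 gives two branches ⇒ sqrt: 4*(-2*x) = 8 or -8.
Step 3. [4*(-2*x) = 8 or -8] leading coefficient 4: divide by 4, so div: -2*x = 2 or -2.
Step 4. [-2*x = 2 or -2] LHS = -2·(…); ÷-2 both sides ⇒ div: x = -1 or 1.

Answer: x ∈ {-1, 1}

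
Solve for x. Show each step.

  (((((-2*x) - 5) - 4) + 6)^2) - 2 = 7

Step 1. [(((((-2*x) - 5) - 4) + 6)^2) - 2 = 7] -2 is outermost — add 2 both sides, so sub: ((((-2*x) - 5) - 4) + 6)^2 = 9.
Step 2. [((((-2*x) - 5) - 4) + 6)^2 = 9] √ both sides: 9 ≥ 0 gives two branches. So sqrt: (((-2*x) - 5) - 4) + 6 = 3 or -3.
Step 3. [(((-2*x) - 5) - 4) + 6 = 3 or -3] subtract 6: x sits inside (… + 6), so sub: ((-2*x) - 5) - 4 = -3 or -9.
Step 4. [((-2*x) - 5) - 4 = -3 or -9] the outer -4 inverts by adding 4. So sub: (-2*x) - 5 = 1 or -5.
Step 5. [(-2*x) - 5 = 1 or -5] the outer -5 inverts by adding 5 ⇒ sub: -2*x = 6 or 0.
Step 6. [-2*x = 6 or 0] -2·(inner) — divide through by -2 ⇒ div: x = -3 or 0.

Answer: x ∈ {-3, 0}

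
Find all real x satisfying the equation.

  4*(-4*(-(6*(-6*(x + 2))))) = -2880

Step 1. [4*(-4*(-(6*(-6*(x + 2))))) = -2880] 4·(inner) — divide through by 4. So div: -4*(-(6*(-6*(x + 2)))) = -720.
Step 2. [-4*(-(6*(-6*(x + 2)))) = -720] LHS = -4·(…); ÷-4 both sides. So div: -(6*(-6*(x + 2))) = 180.
Step 3. [-(6*(-6*(x + 2))) = 180] flip signs both sides ⇒ neg: 6*(-6*(x + 2)) = -180.
Step 4. [6*(-6*(x + 2)) = -180] 6 out front; divide by 6 ⇒ div: -6*(x + 2) = -30.
Step 5. [-6*(x + 2) = -30] -6·(inner) — divide through by -6. So div: x + 2 = 5.
Step 6. [x + 2 = 5] the outer +2 inverts by subtracting 2. So sub: x = 3.

Answer: x ∈ {3}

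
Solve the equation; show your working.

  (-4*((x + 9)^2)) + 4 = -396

Step 1. [(-4*((x + 9)^2)) + 4 = -396] subtract 4: x sits inside (… + 4) ⇒ sub: -4*((x + 9)^2) = -400.
Step 2. [-4*((x + 9)^2) = -400] divide by the outer -4 ⇒ div: (x + 9)^2 = 100.
Step 3. [(x + 9)^2 = 100] LHS squared, RHS 100 ≥ 0: apply √ (±) ⇒ sqrt: x + 9 = 10 or -10.
Step 4. [x + 9 = 10 or -10] +9 is outermost — subtract 9 both sides, so sub: x = 1 or -19.

Answer: x ∈ {-19, 1}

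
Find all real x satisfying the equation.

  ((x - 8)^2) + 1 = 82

Step 1. [((x - 8)^2) + 1 = 82] 1 comes off first (subtract 1) ⇒ sub: (x - 8)^2 = 81.
Step 2. [(x - 8)^2 = 81] √ both sides: 81 ≥ 0 gives two branches, so sqrt: x - 8 = 9 or -9.
Step 3. [x - 8 = 9 or -9] add 8: x sits inside (… - 8) ⇒ sub: x = 17 or -1.

Answer: x ∈ {-1, 17}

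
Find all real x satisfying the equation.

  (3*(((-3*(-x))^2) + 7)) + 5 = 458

Step 1. [(3*(((-3*(-x))^2) + 7)) + 5 = 458] +5 is outermost — subtract 5 both sides, so sub: 3*(((-3*(-x))^2) + 7) = 453.
Step 2. [3*(((-3*(-x))^2) + 7) = 453] divide by the outer 3, so div: ((-3*(-x))^2) + 7 = 151.
Step 3. [((-3*(-x))^2) + 7 = 151] the outer +7 inverts by subtracting 7, so sub: (-3*(-x))^2 = 144.
Step 4. [(-3*(-x))^2 = 144] √ both sides: 144 ≥ 0 gives two branches. So sqrt: -3*(-x) = 12 or -12.
Step 5. [-3*(-x) = 12 or -12] LHS = -3·(…); ÷-3 both sides ⇒ div: -x = -4 or 4.
Step 6. [-x = -4 or 4] LHS negated; negate both sides ⇒ neg: x = 4 or -4.

Answer: x ∈ {-4, 4}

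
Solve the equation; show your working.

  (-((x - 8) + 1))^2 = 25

Step 1. [(-((x - 8) + 1))^2 = 25] 25 ≥ 0, LHS is (·)² — take ±√. So sqrt: -((x - 8) + 1) = 5 or -5.
Step 2. [-((x - 8) + 1) = 5 or -5] flip signs both sides. So neg: (x - 8) + 1 = -5 or 5.
Step 3. [(x - 8) + 1 = -5 or 5] +1 is outermost — subtract 1 both sides, so sub: x - 8 = -6 or 4.
Step 4. [x - 8 = -6 or 4] 8 comes off first (add 8), so sub: x = 2 or 12.

Answer: x ∈ {2, 12}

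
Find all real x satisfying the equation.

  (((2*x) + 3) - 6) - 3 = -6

Step 1. [(((2*x) + 3) - 6) - 3 = -6] 3 comes off first (add 3). So sub: ((2*x) + 3) - 6 = -3.
Step 2. [((2*x) + 3) - 6 = -3] add 6: x sits inside (… - 6) ⇒ sub: (2*x) + 3 = 3.
Step 3. [(2*x) + 3 = 3] 3 comes off first (subtract 3). So sub: 2*x = 0.
Step 4. [2*x = 0] LHS = 2·(…); ÷2 both sides. So div: x = 0.

Answer: x ∈ {0}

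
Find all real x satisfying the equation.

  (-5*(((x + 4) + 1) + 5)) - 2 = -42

Step 1. [(-5*(((x + 4) + 1) + 5)) - 2 = -42] add 2: x sits inside (… - 2) ⇒ sub: -5*(((x + 4) + 1) + 5) = -40.
Step 2. [-5*(((x + 4) + 1) + 5) = -40] -5·(inner) — divide through by -5, so div: ((x + 4) + 1) + 5 = 8.
Step 3. [((x + 4) + 1) + 5 = 8] peel the +5: subtract 5 from each side, so sub: (x + 4) + 1 = 3.
Step 4. [(x + 4) + 1 = 3] subtract 1: x sits inside (… + 1). So sub: x + 4 = 2.
Step 5. [x + 4 = 2] 4 comes off first (subtract 4), so sub: x = -2.

Answer: x ∈ {-2}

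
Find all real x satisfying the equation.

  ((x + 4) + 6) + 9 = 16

Step 1. [((x + 4) + 6) + 9 = 16] 9 comes off first (subtract 9), so sub: (x + 4) + 6 = 7.
Step 2. [(x + 4) + 6 = 7] 6 comes off first (subtract 6), so sub: x + 4 = 1.
Step 3. [x + 4 = 1] subtract 4: x sits inside (… + 4) ⇒ sub: x = -3.

Answer: x ∈ {-3}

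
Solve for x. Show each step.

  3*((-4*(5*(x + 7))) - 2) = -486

Step 1. [3*((-4*(5*(x + 7))) - 2) = -486] 3 out front; divide by 3. So div: (-4*(5*(x + 7))) - 2 = -162.
Step 2. [(-4*(5*(x + 7))) - 2 = -162] peel the -2: add 2 from each side, so sub: -4*(5*(x + 7)) = -160.
Step 3. [-4*(5*(x + 7)) = -160] leading coefficient -4: divide by -4. So div: 5*(x + 7) = 40.
Step 4. [5*(x + 7) = 40] LHS = 5·(…); ÷5 both sides. So div: x + 7 = 8.
Step 5. [x + 7 = 8] +7 is outermost — subtract 7 both sides ⇒ sub: x = 1.

Answer: x ∈ {1}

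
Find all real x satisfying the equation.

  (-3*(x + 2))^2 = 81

Step 1. [(-3*(x + 2))^2 = 81] LHS squared, RHS 81 ≥ 0: apply √ (±), so sqrt: -3*(x + 2) = 9 or -9.
Step 2. [-3*(x + 2) = 9 or -9] LHS = -3·(…); ÷-3 both sides ⇒ div: x + 2 = -3 or 3.
Step 3. [x + 2 = -3 or 3] subtract 2: x sits inside (… + 2). So sub: x = -5 or 1.

Answer: x ∈ {-5, 1}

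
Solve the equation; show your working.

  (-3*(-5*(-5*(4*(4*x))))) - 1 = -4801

Step 1. [(-3*(-5*(-5*(4*(4*x))))) - 1 = -4801] peel the -1: add 1 from each side ⇒ sub: -3*(-5*(-5*(4*(4*x)))) = -4800.
Step 2. [-3*(-5*(-5*(4*(4*x)))) = -4800] divide by the outer -3, so div: -5*(-5*(4*(4*x))) = 1600.
Step 3. [-5*(-5*(4*(4*x))) = 1600] -5·(inner) — divide through by -5. So div: -5*(4*(4*x)) = -320.
Step 4. [-5*(4*(4*x)) = -320] leading coefficient -5: divide by -5. So div: 4*(4*x) = 64.
Step 5. [4*(4*x) = 64] 4 out front; divide by 4 ⇒ div: 4*x = 16.
Step 6. [4*x = 16] LHS = 4·(…); ÷4 both sides, so div: x = 4.

Answer: x ∈ {4}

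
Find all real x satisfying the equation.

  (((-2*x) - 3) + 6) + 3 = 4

Step 1. [(((-2*x) - 3) + 6) + 3 = 4] 3 comes off first (subtract 3). So sub: ((-2*x) - 3) + 6 = 1.
Step 2. [((-2*x) - 3) + 6 = 1] the outer +6 inverts by subtracting 6 ⇒ sub: (-2*x) - 3 = -5.
Step 3. [(-2*x) - 3 = -5] add 3: x sits inside (… - 3) ⇒ sub: -2*x = -2.
Step 4. [-2*x = -2] divide by the outer -2. So div: x = 1.

Answer: x ∈ {1}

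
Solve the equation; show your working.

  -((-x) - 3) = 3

Step 1. [-((-x) - 3) = 3] LHS negated; negate both sides. So neg: (-x) - 3 = -3.
Step 2. [(-x) - 3 = -3] 3 comes off first (add 3). So sub: -x = 0.
Step 3. [-x = 0] leading − — multiply by −1, so neg: x = 0.

Answer: x ∈ {0}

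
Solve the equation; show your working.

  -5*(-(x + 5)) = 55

Step 1. [-5*(-(x + 5)) = 55] -5 out front; divide by -5. So div: -(x + 5) = -11.
Step 2. [-(x + 5) = -11] leading − — multiply by −1 ⇒ neg: x + 5 = 11.
Step 3. [x + 5 = 11] subtract 5: x sits inside (… + 5), so sub: x = 6.

Answer: x ∈ {6}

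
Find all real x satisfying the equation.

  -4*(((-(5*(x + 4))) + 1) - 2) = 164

Step 1. [-4*(((-(5*(x + 4))) + 1) - 2) = 164] -4·(inner) — divide through by -4. So div: ((-(5*(x + 4))) + 1) - 2 = -41.
Step 2. [((-(5*(x + 4))) + 1) - 2 = -41] the outer -2 inverts by adding 2 ⇒ sub: (-(5*(x + 4))) + 1 = -39.
Step 3. [(-(5*(x + 4))) + 1 = -39] peel the +1: subtract 1 from each side. So sub: -(5*(x + 4)) = -40.
Step 4. [-(5*(x + 4)) = -40] flip signs both sides. So neg: 5*(x + 4) = 40.
Step 5. [5*(x + 4) = 40] LHS = 5·(…); ÷5 both sides. So div: x + 4 = 8.
Step 6. [x + 4 = 8] peel the +4: subtract 4 from each side, so sub: x = 4.

Answer: x ∈ {4}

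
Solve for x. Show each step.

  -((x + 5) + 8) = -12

Step 1. [-((x + 5) + 8) = -12] flip signs both sides ⇒ neg: (x + 5) + 8 = 12.
Step 2. [(x + 5) + 8 = 12] subtract 8: x sits inside (… + 8) ⇒ sub: x + 5 = 4.
Step 3. [x + 5 = 4] the outer +5 inverts by subtracting 5, so sub: x = -1.

Answer: x ∈ {-1}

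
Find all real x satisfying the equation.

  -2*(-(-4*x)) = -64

Step 1. [-2*(-(-4*x)) = -64] -2 out front; divide by -2. So div: -(-4*x) = 32.
Step 2. [-(-4*x) = 32] flip signs both sides ⇒ neg: -4*x = -32.
Step 3. [-4*x = -32] -4 out front; divide by -4, so div: x = 8.

Answer: x ∈ {8}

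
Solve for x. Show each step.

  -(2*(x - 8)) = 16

Step 1. [-(2*(x - 8)) = 16] flip signs both sides, so neg: 2*(x - 8) = -16.
Step 2. [2*(x - 8) = -16] divide by the outer 2, so div: x - 8 = -8.
Step 3. [x - 8 = -8] peel the -8: add 8 from each side ⇒ sub: x = 0.

Answer: x ∈ {0}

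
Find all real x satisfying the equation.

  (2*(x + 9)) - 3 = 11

Step 1. [(2*(x + 9)) - 3 = 11] peel the -3: add 3 from each side, so sub: 2*(x + 9) = 14.
Step 2. [2*(x + 9) = 14] 2 out front; divide by 2, so div: x + 9 = 7.
Step 3. [x + 9 = 7] +9 is outermost — subtract 9 both sides. So sub: x = -2.

Answer: x ∈ {-2}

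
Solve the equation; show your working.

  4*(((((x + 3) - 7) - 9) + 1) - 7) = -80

Step 1. [4*(((((x + 3) - 7) - 9) + 1) - 7) = -80] 4 out front; divide by 4. So div: ((((x + 3) - 7) - 9) + 1) - 7 = -20.
Step 2. [((((x + 3) - 7) - 9) + 1) - 7 = -20] add 7: x sits inside (… - 7) ⇒ sub: (((x + 3) - 7) - 9) + 1 = -13.
Step 3. [(((x + 3) - 7) - 9) + 1 = -13] the outer +1 inverts by subtracting 1 ⇒ sub: ((x + 3) - 7) - 9 = -14.
Step 4. [((x + 3) - 7) - 9 = -14] peel the -9: add 9 from each side. So sub: (x + 3) - 7 = -5.
Step 5. [(x + 3) - 7 = -5] add 7: x sits inside (… - 7) ⇒ sub: x + 3 = 2.
Step 6. [x + 3 = 2] 3 comes off first (subtract 3) ⇒ sub: x = -1.

Answer: x ∈ {-1}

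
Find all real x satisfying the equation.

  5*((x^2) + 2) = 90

Step 1. [5*((x^2) + 2) = 90] leading coefficient 5: divide by 5 ⇒ div: (x^2) + 2 = 18.
Step 2. [(x^2) + 2 = 18] +2 is outermost — subtract 2 both sides. So sub: x^2 = 16.
Step 3. [x^2 = 16] √ both sides: 16 ≥ 0 gives two branches, so sqrt: x = 4 or -4.

Answer: x ∈ {-4, 4}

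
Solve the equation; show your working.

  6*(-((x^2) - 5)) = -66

Step 1. [6*(-((x^2) - 5)) = -66] divide by the outer 6 ⇒ div: -((x^2) - 5) = -11.
Step 2. [-((x^2) - 5) = -11] leading − — multiply by −1, so neg: (x^2) - 5 = 11.
Step 3. [(x^2) - 5 = 11] the outer -5 inverts by adding 5 ⇒ sub: x^2 = 16.
Step 4. [x^2 = 16] √ both sides: 16 ≥ 0 gives two branches. So sqrt: x = 4 or -4.

Answer: x ∈ {-4, 4}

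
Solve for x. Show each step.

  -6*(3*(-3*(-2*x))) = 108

Step 1. [-6*(3*(-3*(-2*x))) = 108] -6 out front; divide by -6, so div: 3*(-3*(-2*x)) = -18.
Step 2. [3*(-3*(-2*x)) = -18] divide by the outer 3, so div: -3*(-2*x) = -6.
Step 3. [-3*(-2*x) = -6] divide by the outer -3, so div: -2*x = 2.
Step 4. [-2*x = 2] -2·(inner) — divide through by -2. So div: x = -1.

Answer: x ∈ {-1}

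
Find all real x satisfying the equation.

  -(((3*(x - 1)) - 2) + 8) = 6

Step 1. [-(((3*(x - 1)) - 2) + 8) = 6] flip signs both sides, so neg: ((3*(x - 1)) - 2) + 8 = -6.
Step 2. [((3*(x - 1)) - 2) + 8 = -6] 8 comes off first (subtract 8), so sub: (3*(x - 1)) - 2 = -14.
Step 3. [(3*(x - 1)) - 2 = -14] add 2: x sits inside (… - 2). So sub: 3*(x - 1) = -12.
Step 4. [3*(x - 1) = -12] 3·(inner) — divide through by 3 ⇒ div: x - 1 = -4.
Step 5. [x - 1 = -4] add 1: x sits inside (… - 1). So sub: x = -3.

Answer: x ∈ {-3}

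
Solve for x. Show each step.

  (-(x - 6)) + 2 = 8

Step 1. [(-(x - 6)) + 2 = 8] subtract 2: x sits inside (… + 2), so sub: -(x - 6) = 6.
Step 2. [-(x - 6) = 6] LHS negated; negate both sides, so neg: x - 6 = -6.
Step 3. [x - 6 = -6] peel the -6: add 6 from each side. So sub: x = 0.

Answer: x ∈ {0}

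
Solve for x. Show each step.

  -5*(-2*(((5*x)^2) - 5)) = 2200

Step 1. [-5*(-2*(((5*x)^2) - 5)) = 2200] divide by the outer -5, so div: -2*(((5*x)^2) - 5) = -440.
Step 2. [-2*(((5*x)^2) - 5) = -440] LHS = -2·(…); ÷-2 both sides ⇒ div: ((5*x)^2) - 5 = 220.
Step 3. [((5*x)^2) - 5 = 220] peel the -5: add 5 from each side. So sub: (5*x)^2 = 225.
Step 4. [(5*x)^2 = 225] LHS squared, RHS 225 ≥ 0: apply √ (±), so sqrt: 5*x = 15 or -15.
Step 5. [5*x = 15 or -15] divide by the outer 5. So div: x = 3 or -3.

Answer: x ∈ {-3, 3}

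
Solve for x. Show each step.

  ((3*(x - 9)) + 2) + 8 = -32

Step 1. [((3*(x - 9)) + 2) + 8 = -32] 8 comes off first (subtract 8). So sub: (3*(x - 9)) + 2 = -40.
Step 2. [(3*(x - 9)) + 2 = -40] peel the +2: subtract 2 from each side, so sub: 3*(x - 9) = -42.
Step 3. [3*(x - 9) = -42] LHS = 3·(…); ÷3 both sides. So div: x - 9 = -14.
Step 4. [x - 9 = -14] the outer -9 inverts by adding 9 ⇒ sub: x = -5.

Answer: x ∈ {-5}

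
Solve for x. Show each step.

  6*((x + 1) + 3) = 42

Step 1. [6*((x + 1) + 3) = 42] leading coefficient 6: divide by 6. So div: (x + 1) + 3 = 7.
Step 2. [(x + 1) + 3 = 7] 3 comes off first (subtract 3) ⇒ sub: x + 1 = 4.
Step 3. [x + 1 = 4] subtract 1: x sits inside (… + 1) ⇒ sub: x = 3.

Answer: x ∈ {3}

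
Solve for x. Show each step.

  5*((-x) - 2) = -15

Step 1. [5*((-x) - 2) = -15] 5·(inner) — divide through by 5 ⇒ div: (-x) - 2 = -3.
Step 2. [(-x) - 2 = -3] the outer -2 inverts by adding 2 ⇒ sub: -x = -1.
Step 3. [-x = -1] flip signs both sides, so neg: x = 1.

Answer: x ∈ {1}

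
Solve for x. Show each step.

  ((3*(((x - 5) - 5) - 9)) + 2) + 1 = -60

Step 1. [((3*(((x - 5) - 5) - 9)) + 2) + 1 = -60] peel the +1: subtract 1 from each side ⇒ sub: (3*(((x - 5) - 5) - 9)) + 2 = -61.
Step 2. [(3*(((x - 5) - 5) - 9)) + 2 = -61] 2 comes off first (subtract 2), so sub: 3*(((x - 5) - 5) - 9) = -63.
Step 3. [3*(((x - 5) - 5) - 9) = -63] 3 out front; divide by 3 ⇒ div: ((x - 5) - 5) - 9 = -21.
Step 4. [((x - 5) - 5) - 9 = -21] -9 is outermost — add 9 both sides. So sub: (x - 5) - 5 = -12.
Step 5. [(x - 5) - 5 = -12] peel the -5: add 5 from each side. So sub: x - 5 = -7.
Step 6. [x - 5 = -7] -5 is outermost — add 5 both sides ⇒ sub: x = -2.

Answer: x ∈ {-2}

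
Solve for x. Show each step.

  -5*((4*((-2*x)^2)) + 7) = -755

Step 1. [-5*((4*((-2*x)^2)) + 7) = -755] divide by the outer -5, so div: (4*((-2*x)^2)) + 7 = 151.
Step 2. [(4*((-2*x)^2)) + 7 = 151] 7 comes off first (subtract 7), so sub: 4*((-2*x)^2) = 144.
Step 3. [4*((-2*x)^2) = 144] 4 out front; divide by 4, so div: (-2*x)^2 = 36.
Step 4. [(-2*x)^2 = 36] √ both sides: 36 ≥ 0 gives two branches ⇒ sqrt: -2*x = 6 or -6.
Step 5. [-2*x = 6 or -6] leading coefficient -2: divide by -2 ⇒ div: x = -3 or 3.

Answer: x ∈ {-3, 3}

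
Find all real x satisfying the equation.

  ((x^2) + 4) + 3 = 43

Step 1. [((x^2) + 4) + 3 = 43] subtract 3: x sits inside (… + 3). So sub: (x^2) + 4 = 40.
Step 2. [(x^2) + 4 = 40] +4 is outermost — subtract 4 both sides. So sub: x^2 = 36.
Step 3. [x^2 = 36] 36 ≥ 0, LHS is (·)² — take ±√. So sqrt: x = 6 or -6.

Answer: x ∈ {-6, 6}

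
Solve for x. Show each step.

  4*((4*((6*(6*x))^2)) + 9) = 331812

Step 1. [4*((4*((6*(6*x))^2)) + 9) = 331812] 4·(inner) — divide through by 4. So div: (4*((6*(6*x))^2)) + 9 = 82953.
Step 2. [(4*((6*(6*x))^2)) + 9 = 82953] 9 comes off first (subtract 9), so sub: 4*((6*(6*x))^2) = 82944.
Step 3. [4*((6*(6*x))^2) = 82944] divide by the outer 4, so div: (6*(6*x))^2 = 20736.
Step 4. [(6*(6*x))^2 = 20736] √ both sides: 20736 ≥ 0 gives two branches, so sqrt: 6*(6*x) = 144 or -144.
Step 5. [6*(6*x) = 144 or -144] LHS = 6·(…); ÷6 both sides ⇒ div: 6*x = 24 or -24.
Step 6. [6*x = 24 or -24] leading coefficient 6: divide by 6, so div: x = 4 or -4.

Answer: x ∈ {-4, 4}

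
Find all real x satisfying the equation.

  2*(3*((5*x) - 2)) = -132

Step 1. [2*(3*((5*x) - 2)) = -132] 2·(inner) — divide through by 2. So div: 3*((5*x) - 2) = -66.
Step 2. [3*((5*x) - 2) = -66] leading coefficient 3: divide by 3 ⇒ div: (5*x) - 2 = -22.
Step 3. [(5*x) - 2 = -22] the outer -2 inverts by adding 2. So sub: 5*x = -20.
Step 4. [5*x = -20] divide by the outer 5, so div: x = -4.

Answer: x ∈ {-4}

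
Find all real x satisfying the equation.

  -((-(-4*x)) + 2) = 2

Step 1. [-((-(-4*x)) + 2) = 2] flip signs both sides. So neg: (-(-4*x)) + 2 = -2.
Step 2. [(-(-4*x)) + 2 = -2] subtract 2: x sits inside (… + 2) ⇒ sub: -(-4*x) = -4.
Step 3. [-(-4*x) = -4] flip signs both sides, so neg: -4*x = 4.
Step 4. [-4*x = 4] divide by the outer -4. So div: x = -1.

Answer: x ∈ {-1}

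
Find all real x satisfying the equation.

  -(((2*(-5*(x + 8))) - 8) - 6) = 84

Step 1. [-(((2*(-5*(x + 8))) - 8) - 6) = 84] LHS negated; negate both sides ⇒ neg: ((2*(-5*(x + 8))) - 8) - 6 = -84.
Step 2. [((2*(-5*(x + 8))) - 8) - 6 = -84] peel the -6: add 6 from each side. So sub: (2*(-5*(x + 8))) - 8 = -78.
Step 3. [(2*(-5*(x + 8))) - 8 = -78] the outer -8 inverts by adding 8, so sub: 2*(-5*(x + 8)) = -70.
Step 4. [2*(-5*(x + 8)) = -70] leading coefficient 2: divide by 2. So div: -5*(x + 8) = -35.
Step 5. [-5*(x + 8) = -35] -5·(inner) — divide through by -5. So div: x + 8 = 7.
Step 6. [x + 8 = 7] subtract 8: x sits inside (… + 8). So sub: x = -1.

Answer: x ∈ {-1}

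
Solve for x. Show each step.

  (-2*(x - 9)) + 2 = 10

Step 1. [(-2*(x - 9)) + 2 = 10] peel the +2: subtract 2 from each side ⇒ sub: -2*(x - 9) = 8.
Step 2. [-2*(x - 9) = 8] LHS = -2·(…); ÷-2 both sides ⇒ div: x - 9 = -4.
Step 3. [x - 9 = -4] 9 comes off first (add 9) ⇒ sub: x = 5.

Answer: x ∈ {5}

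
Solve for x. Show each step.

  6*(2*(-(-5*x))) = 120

Step 1. [6*(2*(-(-5*x))) = 120] leading coefficient 6: divide by 6 ⇒ div: 2*(-(-5*x)) = 20.
Step 2. [2*(-(-5*x)) = 20] 2 out front; divide by 2. So div: -(-5*x) = 10.
Step 3. [-(-5*x) = 10] leading − — multiply by −1. So neg: -5*x = -10.
Step 4. [-5*x = -10] -5 out front; divide by -5. So div: x = 2.

Answer: x ∈ {2}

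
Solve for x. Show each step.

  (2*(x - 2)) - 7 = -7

Step 1. [(2*(x - 2)) - 7 = -7] 7 comes off first (add 7) ⇒ sub: 2*(x - 2) = 0.
Step 2. [2*(x - 2) = 0] 2 out front; divide by 2 ⇒ div: x - 2 = 0.
Step 3. [x - 2 = 0] 2 comes off first (add 2) ⇒ sub: x = 2.

Answer: x ∈ {2}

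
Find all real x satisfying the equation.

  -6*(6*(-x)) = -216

Step 1. [-6*(6*(-x)) = -216] -6·(inner) — divide through by -6. So div: 6*(-x) = 36.
Step 2. [6*(-x) = 36] leading coefficient 6: divide by 6 ⇒ div: -x = 6.
Step 3. [-x = 6] LHS negated; negate both sides, so neg: x = -6.

Answer: x ∈ {-6}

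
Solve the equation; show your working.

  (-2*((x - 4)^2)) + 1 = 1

Step 1. [(-2*((x - 4)^2)) + 1 = 1] +1 is outermost — subtract 1 both sides, so sub: -2*((x - 4)^2) = 0.
Step 2. [-2*((x - 4)^2) = 0] -2 out front; divide by -2 ⇒ div: (x - 4)^2 = 0.
Step 3. [(x - 4)^2 = 0] 0 ≥ 0, LHS is (·)² — take ±√. So sqrt: x - 4 = 0.
Step 4. [x - 4 = 0] add 4: x sits inside (… - 4). So sub: x = 4.

Answer: x ∈ {4}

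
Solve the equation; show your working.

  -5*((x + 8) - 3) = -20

Step 1. [-5*((x + 8) - 3) = -20] LHS = -5·(…); ÷-5 both sides. So div: (x + 8) - 3 = 4.
Step 2. [(x + 8) - 3 = 4] peel the -3: add 3 from each side. So sub: x + 8 = 7.
Step 3. [x + 8 = 7] subtract 8: x sits inside (… + 8) ⇒ sub: x = -1.

Answer: x ∈ {-1}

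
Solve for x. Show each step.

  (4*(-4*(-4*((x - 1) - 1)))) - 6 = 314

Step 1. [(4*(-4*(-4*((x - 1) - 1)))) - 6 = 314] -6 is outermost — add 6 both sides ⇒ sub: 4*(-4*(-4*((x - 1) - 1))) = 320.
Step 2. [4*(-4*(-4*((x - 1) - 1))) = 320] LHS = 4·(…); ÷4 both sides. So div: -4*(-4*((x - 1) - 1)) = 80.
Step 3. [-4*(-4*((x - 1) - 1)) = 80] leading coefficient -4: divide by -4, so div: -4*((x - 1) - 1) = -20.
Step 4. [-4*((x - 1) - 1) = -20] LHS = -4·(…); ÷-4 both sides ⇒ div: (x - 1) - 1 = 5.
Step 5. [(x - 1) - 1 = 5] -1 is outermost — add 1 both sides. So sub: x - 1 = 6.
Step 6. [x - 1 = 6] add 1: x sits inside (… - 1), so sub: x = 7.

Answer: x ∈ {7}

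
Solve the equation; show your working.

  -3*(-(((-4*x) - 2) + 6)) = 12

Step 1. [-3*(-(((-4*x) - 2) + 6)) = 12] -3 out front; divide by -3. So div: -(((-4*x) - 2) + 6) = -4.
Step 2. [-(((-4*x) - 2) + 6) = -4] LHS negated; negate both sides, so neg: ((-4*x) - 2) + 6 = 4.
Step 3. [((-4*x) - 2) + 6 = 4] +6 is outermost — subtract 6 both sides, so sub: (-4*x) - 2 = -2.
Step 4. [(-4*x) - 2 = -2] the outer -2 inverts by adding 2 ⇒ sub: -4*x = 0.
Step 5. [-4*x = 0] -4 out front; divide by -4, so div: x = 0.

Answer: x ∈ {0}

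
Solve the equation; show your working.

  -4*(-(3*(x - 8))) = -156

Step 1. [-4*(-(3*(x - 8))) = -156] -4 out front; divide by -4 ⇒ div: -(3*(x - 8)) = 39.
Step 2. [-(3*(x - 8)) = 39] leading − — multiply by −1, so neg: 3*(x - 8) = -39.
Step 3. [3*(x - 8) = -39] divide by the outer 3, so div: x - 8 = -13.
Step 4. [x - 8 = -13] 8 comes off first (add 8) ⇒ sub: x = -5.

Answer: x ∈ {-5}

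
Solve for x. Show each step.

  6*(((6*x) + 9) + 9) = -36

Step 1. [6*(((6*x) + 9) + 9) = -36] LHS = 6·(…); ÷6 both sides ⇒ div: ((6*x) + 9) + 9 = -6.
Step 2. [((6*x) + 9) + 9 = -6] the outer +9 inverts by subtracting 9. So sub: (6*x) + 9 = -15.
Step 3. [(6*x) + 9 = -15] subtract 9: x sits inside (… + 9), so sub: 6*x = -24.
Step 4. [6*x = -24] divide by the outer 6, so div: x = -4.

Answer: x ∈ {-4}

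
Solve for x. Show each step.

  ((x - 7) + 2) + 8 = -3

Step 1. [((x - 7) + 2) + 8 = -3] 8 comes off first (subtract 8), so sub: (x - 7) + 2 = -11.
Step 2. [(x - 7) + 2 = -11] peel the +2: subtract 2 from each side, so sub: x - 7 = -13.
Step 3. [x - 7 = -13] the outer -7 inverts by adding 7. So sub: x = -6.

Answer: x ∈ {-6}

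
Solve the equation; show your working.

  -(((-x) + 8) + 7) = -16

Step 1. [-(((-x) + 8) + 7) = -16] LHS negated; negate both sides, so neg: ((-x) + 8) + 7 = 16.
Step 2. [((-x) + 8) + 7 = 16] subtract 7: x sits inside (… + 7). So sub: (-x) + 8 = 9.
Step 3. [(-x) + 8 = 9] subtract 8: x sits inside (… + 8), so sub: -x = 1.
Step 4. [-x = 1] flip signs both sides, so neg: x = -1.

Answer: x ∈ {-1}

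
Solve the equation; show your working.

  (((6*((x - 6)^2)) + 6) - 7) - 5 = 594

Step 1. [(((6*((x - 6)^2)) + 6) - 7) - 5 = 594] add 5: x sits inside (… - 5) ⇒ sub: ((6*((x - 6)^2)) + 6) - 7 = 599.
Step 2. [((6*((x - 6)^2)) + 6) - 7 = 599] -7 is outermost — add 7 both sides, so sub: (6*((x - 6)^2)) + 6 = 606.
Step 3. [(6*((x - 6)^2)) + 6 = 606] the outer +6 inverts by subtracting 6. So sub: 6*((x - 6)^2) = 600.
Step 4. [6*((x - 6)^2) = 600] 6·(inner) — divide through by 6, so div: (x - 6)^2 = 100.
Step 5. [(x - 6)^2 = 100] LHS squared, RHS 100 ≥ 0: apply √ (±) ⇒ sqrt: x - 6 = 10 or -10.
Step 6. [x - 6 = 10 or -10] -6 is outermost — add 6 both sides, so sub: x = 16 or -4.

Answer: x ∈ {-4, 16}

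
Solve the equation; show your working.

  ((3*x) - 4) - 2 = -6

Step 1. [((3*x) - 4) - 2 = -6] 2 comes off first (add 2) ⇒ sub: (3*x) - 4 = -4.
Step 2. [(3*x) - 4 = -4] the outer -4 inverts by adding 4, so sub: 3*x = 0.
Step 3. [3*x = 0] 3 out front; divide by 3, so div: x = 0.

Answer: x ∈ {0}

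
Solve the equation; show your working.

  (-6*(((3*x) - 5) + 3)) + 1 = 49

Step 1. [(-6*(((3*x) - 5) + 3)) + 1 = 49] peel the +1: subtract 1 from each side, so sub: -6*(((3*x) - 5) + 3) = 48.
Step 2. [-6*(((3*x) - 5) + 3) = 48] -6·(inner) — divide through by -6 ⇒ div: ((3*x) - 5) + 3 = -8.
Step 3. [((3*x) - 5) + 3 = -8] peel the +3: subtract 3 from each side, so sub: (3*x) - 5 = -11.
Step 4. [(3*x) - 5 = -11] 5 comes off first (add 5), so sub: 3*x = -6.
Step 5. [3*x = -6] leading coefficient 3: divide by 3. So div: x = -2.

Answer: x ∈ {-2}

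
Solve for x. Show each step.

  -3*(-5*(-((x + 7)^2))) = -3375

Step 1. [-3*(-5*(-((x + 7)^2))) = -3375] divide by the outer -3, so div: -5*(-((x + 7)^2)) = 1125.
Step 2. [-5*(-((x + 7)^2)) = 1125] -5 out front; divide by -5. So div: -((x + 7)^2) = -225.
Step 3. [-((x + 7)^2) = -225] leading − — multiply by −1. So neg: (x + 7)^2 = 225.
Step 4. [(x + 7)^2 = 225] 225 ≥ 0, LHS is (·)² — take ±√, so sqrt: x + 7 = 15 or -15.
Step 5. [x + 7 = 15 or -15] subtract 7: x sits inside (… + 7), so sub: x = 8 or -22.

Answer: x ∈ {-22, 8}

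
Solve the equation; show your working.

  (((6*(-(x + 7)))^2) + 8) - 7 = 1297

Step 1. [(((6*(-(x + 7)))^2) + 8) - 7 = 1297] the outer -7 inverts by adding 7, so sub: ((6*(-(x + 7)))^2) + 8 = 1304.
Step 2. [((6*(-(x + 7)))^2) + 8 = 1304] subtract 8: x sits inside (… + 8). So sub: (6*(-(x + 7)))^2 = 1296.
Step 3. [(6*(-(x + 7)))^2 = 1296] 1296 ≥ 0, LHS is (·)² — take ±√. So sqrt: 6*(-(x + 7)) = 36 or -36.
Step 4. [6*(-(x + 7)) = 36 or -36] 6·(inner) — divide through by 6. So div: -(x + 7) = 6 or -6.
Step 5. [-(x + 7) = 6 or -6] leading − — multiply by −1 ⇒ neg: x + 7 = -6 or 6.
Step 6. [x + 7 = -6 or 6] 7 comes off first (subtract 7). So sub: x = -13 or -1.

Answer: x ∈ {-13, -1}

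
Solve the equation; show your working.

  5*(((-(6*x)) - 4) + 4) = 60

Step 1. [5*(((-(6*x)) - 4) + 4) = 60] 5 out front; divide by 5 ⇒ div: ((-(6*x)) - 4) + 4 = 12.
Step 2. [((-(6*x)) - 4) + 4 = 12] the outer +4 inverts by subtracting 4. So sub: (-(6*x)) - 4 = 8.
Step 3. [(-(6*x)) - 4 = 8] -4 is outermost — add 4 both sides. So sub: -(6*x) = 12.
Step 4. [-(6*x) = 12] LHS negated; negate both sides ⇒ neg: 6*x = -12.
Step 5. [6*x = -12] 6·(inner) — divide through by 6, so div: x = -2.

Answer: x ∈ {-2}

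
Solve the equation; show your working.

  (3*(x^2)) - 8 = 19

Step 1. [(3*(x^2)) - 8 = 19] the outer -8 inverts by adding 8 ⇒ sub: 3*(x^2) = 27.
Step 2. [3*(x^2) = 27] leading coefficient 3: divide by 3, so div: x^2 = 9.
Step 3. [x^2 = 9] LHS squared, RHS 9 ≥ 0: apply √ (±), so sqrt: x = 3 or -3.

Answer: x ∈ {-3, 3}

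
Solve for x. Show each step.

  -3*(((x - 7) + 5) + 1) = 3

Step 1. [-3*(((x - 7) + 5) + 1) = 3] leading coefficient -3: divide by -3 ⇒ div: ((x - 7) + 5) + 1 = -1.
Step 2. [((x - 7) + 5) + 1 = -1] peel the +1: subtract 1 from each side ⇒ sub: (x - 7) + 5 = -2.
Step 3. [(x - 7) + 5 = -2] 5 comes off first (subtract 5). So sub: x - 7 = -7.
Step 4. [x - 7 = -7] add 7: x sits inside (… - 7). So sub: x = 0.

Answer: x ∈ {0}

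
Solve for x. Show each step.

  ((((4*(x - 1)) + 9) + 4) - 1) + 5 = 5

Step 1. [((((4*(x - 1)) + 9) + 4) - 1) + 5 = 5] 5 comes off first (subtract 5) ⇒ sub: (((4*(x - 1)) + 9) + 4) - 1 = 0.
Step 2. [(((4*(x - 1)) + 9) + 4) - 1 = 0] -1 is outermost — add 1 both sides. So sub: ((4*(x - 1)) + 9) + 4 = 1.
Step 3. [((4*(x - 1)) + 9) + 4 = 1] peel the +4: subtract 4 from each side, so sub: (4*(x - 1)) + 9 = -3.
Step 4. [(4*(x - 1)) + 9 = -3] 9 comes off first (subtract 9). So sub: 4*(x - 1) = -12.
Step 5. [4*(x - 1) = -12] divide by the outer 4 ⇒ div: x - 1 = -3.
Step 6. [x - 1 = -3] -1 is outermost — add 1 both sides, so sub: x = -2.

Answer: x ∈ {-2}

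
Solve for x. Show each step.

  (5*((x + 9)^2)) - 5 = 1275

Step 1. [(5*((x + 9)^2)) - 5 = 1275] -5 is outermost — add 5 both sides, so sub: 5*((x + 9)^2) = 1280.
Step 2. [5*((x + 9)^2) = 1280] 5 out front; divide by 5, so div: (x + 9)^2 = 256.
Step 3. [(x + 9)^2 = 256] LHS squared, RHS 256 ≥ 0: apply √ (±), so sqrt: x + 9 = 16 or -16.
Step 4. [x + 9 = 16 or -16] peel the +9: subtract 9 from each side, so sub: x = 7 or -25.

Answer: x ∈ {-25, 7}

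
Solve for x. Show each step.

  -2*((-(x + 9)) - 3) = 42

Step 1. [-2*((-(x + 9)) - 3) = 42] -2·(inner) — divide through by -2. So div: (-(x + 9)) - 3 = -21.
Step 2. [(-(x + 9)) - 3 = -21] -3 is outermost — add 3 both sides. So sub: -(x + 9) = -18.
Step 3. [-(x + 9) = -18] flip signs both sides, so neg: x + 9 = 18.
Step 4. [x + 9 = 18] 9 comes off first (subtract 9) ⇒ sub: x = 9.

Answer: x ∈ {9}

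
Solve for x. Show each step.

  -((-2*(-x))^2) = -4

Step 1. [-((-2*(-x))^2) = -4] flip signs both sides ⇒ neg: (-2*(-x))^2 = 4.
Step 2. [(-2*(-x))^2 = 4] LHS squared, RHS 4 ≥ 0: apply √ (±). So sqrt: -2*(-x) = 2 or -2.
Step 3. [-2*(-x) = 2 or -2] leading coefficient -2: divide by -2. So div: -x = -1 or 1.
Step 4. [-x = -1 or 1] flip signs both sides. So neg: x = 1 or -1.

Answer: x ∈ {-1, 1}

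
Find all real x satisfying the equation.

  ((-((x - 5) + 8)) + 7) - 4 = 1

Step 1. [((-((x - 5) + 8)) + 7) - 4 = 1] -4 is outermost — add 4 both sides. So sub: (-((x - 5) + 8)) + 7 = 5.
Step 2. [(-((x - 5) + 8)) + 7 = 5] the outer +7 inverts by subtracting 7 ⇒ sub: -((x - 5) + 8) = -2.
Step 3. [-((x - 5) + 8) = -2] leading − — multiply by −1, so neg: (x - 5) + 8 = 2.
Step 4. [(x - 5) + 8 = 2] +8 is outermost — subtract 8 both sides ⇒ sub: x - 5 = -6.
Step 5. [x - 5 = -6] the outer -5 inverts by adding 5, so sub: x = -1.

Answer: x ∈ {-1}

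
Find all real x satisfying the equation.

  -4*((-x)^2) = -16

Step 1. [-4*((-x)^2) = -16] LHS = -4·(…); ÷-4 both sides ⇒ div: (-x)^2 = 4.
Step 2. [(-x)^2 = 4] √ both sides: 4 ≥ 0 gives two branches, so sqrt: -x = 2 or -2.
Step 3. [-x = 2 or -2] LHS negated; negate both sides. So neg: x = -2 or 2.

Answer: x ∈ {-2, 2}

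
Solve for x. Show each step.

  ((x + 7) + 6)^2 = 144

Step 1. [((x + 7) + 6)^2 = 144] LHS squared, RHS 144 ≥ 0: apply √ (±), so sqrt: (x + 7) + 6 = 12 or -12.
Step 2. [(x + 7) + 6 = 12 or -12] 6 comes off first (subtract 6), so sub: x + 7 = 6 or -18.
Step 3. [x + 7 = 6 or -18] +7 is outermost — subtract 7 both sides, so sub: x = -1 or -25.

Answer: x ∈ {-25, -1}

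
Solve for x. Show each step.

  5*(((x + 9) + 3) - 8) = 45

Step 1. [5*(((x + 9) + 3) - 8) = 45] 5·(inner) — divide through by 5, so div: ((x + 9) + 3) - 8 = 9.
Step 2. [((x + 9) + 3) - 8 = 9] -8 is outermost — add 8 both sides. So sub: (x + 9) + 3 = 17.
Step 3. [(x + 9) + 3 = 17] +3 is outermost — subtract 3 both sides ⇒ sub: x + 9 = 14.
Step 4. [x + 9 = 14] the outer +9 inverts by subtracting 9. So sub: x = 5.

Answer: x ∈ {5}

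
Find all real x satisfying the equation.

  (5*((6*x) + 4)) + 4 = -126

Step 1. [(5*((6*x) + 4)) + 4 = -126] peel the +4: subtract 4 from each side. So sub: 5*((6*x) + 4) = -130.
Step 2. [5*((6*x) + 4) = -130] 5·(inner) — divide through by 5, so div: (6*x) + 4 = -26.
Step 3. [(6*x) + 4 = -26] subtract 4: x sits inside (… + 4), so sub: 6*x = -30.
Step 4. [6*x = -30] 6·(inner) — divide through by 6, so div: x = -5.

Answer: x ∈ {-5}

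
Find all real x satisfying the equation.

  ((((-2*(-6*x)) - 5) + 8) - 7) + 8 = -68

Step 1. [((((-2*(-6*x)) - 5) + 8) - 7) + 8 = -68] the outer +8 inverts by subtracting 8. So sub: (((-2*(-6*x)) - 5) + 8) - 7 = -76.
Step 2. [(((-2*(-6*x)) - 5) + 8) - 7 = -76] peel the -7: add 7 from each side, so sub: ((-2*(-6*x)) - 5) + 8 = -69.
Step 3. [((-2*(-6*x)) - 5) + 8 = -69] +8 is outermost — subtract 8 both sides, so sub: (-2*(-6*x)) - 5 = -77.
Step 4. [(-2*(-6*x)) - 5 = -77] 5 comes off first (add 5). So sub: -2*(-6*x) = -72.
Step 5. [-2*(-6*x) = -72] divide by the outer -2. So div: -6*x = 36.
Step 6. [-6*x = 36] -6·(inner) — divide through by -6 ⇒ div: x = -6.

Answer: x ∈ {-6}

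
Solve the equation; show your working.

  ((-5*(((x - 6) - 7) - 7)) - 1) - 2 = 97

Step 1. [((-5*(((x - 6) - 7) - 7)) - 1) - 2 = 97] -2 is outermost — add 2 both sides, so sub: (-5*(((x - 6) - 7) - 7)) - 1 = 99.
Step 2. [(-5*(((x - 6) - 7) - 7)) - 1 = 99] -1 is outermost — add 1 both sides ⇒ sub: -5*(((x - 6) - 7) - 7) = 100.
Step 3. [-5*(((x - 6) - 7) - 7) = 100] LHS = -5·(…); ÷-5 both sides. So div: ((x - 6) - 7) - 7 = -20.
Step 4. [((x - 6) - 7) - 7 = -20] add 7: x sits inside (… - 7), so sub: (x - 6) - 7 = -13.
Step 5. [(x - 6) - 7 = -13] the outer -7 inverts by adding 7, so sub: x - 6 = -6.
Step 6. [x - 6 = -6] peel the -6: add 6 from each side. So sub: x = 0.

Answer: x ∈ {0}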